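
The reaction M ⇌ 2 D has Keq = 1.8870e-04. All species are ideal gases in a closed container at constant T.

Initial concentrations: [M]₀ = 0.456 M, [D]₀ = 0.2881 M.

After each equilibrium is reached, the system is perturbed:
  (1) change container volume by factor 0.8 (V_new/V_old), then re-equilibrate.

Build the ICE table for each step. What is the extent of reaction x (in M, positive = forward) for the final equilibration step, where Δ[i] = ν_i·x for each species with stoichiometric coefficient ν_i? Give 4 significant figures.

Q₀ = 0.182 vs Keq = 1.8870e-04 ⇒ Q>K, reverse
Step 1:
                   M          D
  Initial      0.456     0.2881
  Change      0.1388    -0.2775
  Equil       0.5948    0.01059
  solve Keq expr → x = -0.1388; check Q = 1.8870e-04
Then change container volume by factor 0.8 (V_new/V_old).
Step 2:
                   M          D
  Initial     0.7434    0.01324
  Change  6.9624e-04  -0.001392
  Equil       0.7441    0.01185
  solve Keq expr → x = -6.9624e-04; check Q = 1.8870e-04

x = -6.9624e-04 M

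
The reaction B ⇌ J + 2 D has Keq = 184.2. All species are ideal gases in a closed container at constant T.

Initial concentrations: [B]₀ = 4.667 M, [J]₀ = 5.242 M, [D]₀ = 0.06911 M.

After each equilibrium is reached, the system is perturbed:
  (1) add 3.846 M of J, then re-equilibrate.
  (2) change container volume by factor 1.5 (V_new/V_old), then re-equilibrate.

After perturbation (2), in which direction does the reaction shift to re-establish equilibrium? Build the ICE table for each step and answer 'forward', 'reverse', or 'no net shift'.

Direction: forward

Q₀ = 0.005365 vs Keq = 184.2 ⇒ Q<K, forward
Step 1:
                  B         J         D
  Initial     4.667     5.242   0.06911
  Change     -3.008     3.008     6.016
  Equil       1.659      8.25     6.086
  solve Keq expr → x = 3.008; check Q = 184.2
Then add 3.846 M of J.
Step 2:
                  B         J         D
  Initial     1.659      12.1     6.086
  Change     0.2877   -0.2877   -0.5754
  Equil       1.946     11.81      5.51
  solve Keq expr → x = -0.2877; check Q = 184.2
Then change container volume by factor 1.5 (V_new/V_old).
Step 3:
                  B         J         D
  Initial     1.298     7.872     3.673
  Change    -0.3994    0.3994    0.7989
  Equil      0.8982     8.272     4.472
  solve Keq expr → x = 0.3994; check Q = 184.2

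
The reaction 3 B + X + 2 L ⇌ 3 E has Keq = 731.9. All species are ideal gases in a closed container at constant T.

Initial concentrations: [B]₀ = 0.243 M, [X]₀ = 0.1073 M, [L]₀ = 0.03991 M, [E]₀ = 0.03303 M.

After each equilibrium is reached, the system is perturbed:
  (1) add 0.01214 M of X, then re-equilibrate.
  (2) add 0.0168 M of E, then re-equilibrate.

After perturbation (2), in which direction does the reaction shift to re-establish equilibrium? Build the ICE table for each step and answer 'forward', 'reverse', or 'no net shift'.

Q₀ = 14.69 vs Keq = 731.9 ⇒ Q<K, forward
Step 1:
                   B          X          L          E
  I            0.243     0.1073    0.03991    0.03303
  C         -0.03065   -0.01022   -0.02043    0.03065
  E           0.2124    0.09708    0.01948    0.06368
  solve Keq expr → x = 0.01022; check Q = 731.9
Then add 0.01214 M of X.
Step 2:
                   B          X          L          E
  I           0.2124     0.1092    0.01948    0.06368
  C       -8.8253e-04 -2.9418e-04 -5.8835e-04 8.8253e-04
  E           0.2115     0.1089    0.01889    0.06456
  solve Keq expr → x = 2.9418e-04; check Q = 731.9
Then add 0.0168 M of E.
Step 3:
                   B          X          L          E
  I           0.2115     0.1089    0.01889    0.08136
  C         0.005807   0.001936   0.003871  -0.005807
  E           0.2173     0.1109    0.02276    0.07555
  solve Keq expr → x = -0.001936; check Q = 731.9

Direction: reverse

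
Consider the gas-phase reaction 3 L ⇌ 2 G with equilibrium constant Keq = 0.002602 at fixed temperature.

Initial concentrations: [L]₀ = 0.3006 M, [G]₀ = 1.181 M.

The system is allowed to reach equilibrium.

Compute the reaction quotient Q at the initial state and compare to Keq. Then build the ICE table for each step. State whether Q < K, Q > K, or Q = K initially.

Q₀ = 51.35; Q > K (proceeds reverse)

Q₀ = 51.35 vs Keq = 0.002602 ⇒ Q>K, reverse
Step 1:
                   L          G
  init        0.3006      1.181
  Δ            1.575      -1.05
  eq           1.876      0.131
  solve Keq expr → x = -0.525; check Q = 0.002602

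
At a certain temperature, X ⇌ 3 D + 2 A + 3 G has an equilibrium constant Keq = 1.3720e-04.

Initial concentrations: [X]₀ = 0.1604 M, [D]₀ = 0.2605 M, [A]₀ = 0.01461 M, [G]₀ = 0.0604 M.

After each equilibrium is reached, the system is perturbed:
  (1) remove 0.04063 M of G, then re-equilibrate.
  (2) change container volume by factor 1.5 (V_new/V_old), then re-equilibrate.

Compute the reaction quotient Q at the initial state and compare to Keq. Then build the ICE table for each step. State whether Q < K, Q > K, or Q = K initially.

Q₀ = 5.1836e-09; Q < K (proceeds forward)

Q₀ = 5.1836e-09 vs Keq = 1.3720e-04 ⇒ Q<K, forward
Step 1:
                    X           D           A           G
  Initial      0.1604      0.2605     0.01461      0.0604
  Change     -0.05553      0.1666      0.1111      0.1666
  Equil        0.1049      0.4271      0.1257       0.227
  solve Keq expr → x = 0.05553; check Q = 1.3720e-04
Then remove 0.04063 M of G.
Step 2:
                    X           D           A           G
  Initial      0.1049      0.4271      0.1257      0.1864
  Change    -0.005517     0.01655     0.01103     0.01655
  Equil       0.09935      0.4436      0.1367      0.2029
  solve Keq expr → x = 0.005517; check Q = 1.3720e-04
Then change container volume by factor 1.5 (V_new/V_old).
Step 3:
                    X           D           A           G
  Initial     0.06624      0.2958     0.09113      0.1353
  Change     -0.02078     0.06233     0.04155     0.06233
  Equil       0.04546      0.3581      0.1327      0.1976
  solve Keq expr → x = 0.02078; check Q = 1.3720e-04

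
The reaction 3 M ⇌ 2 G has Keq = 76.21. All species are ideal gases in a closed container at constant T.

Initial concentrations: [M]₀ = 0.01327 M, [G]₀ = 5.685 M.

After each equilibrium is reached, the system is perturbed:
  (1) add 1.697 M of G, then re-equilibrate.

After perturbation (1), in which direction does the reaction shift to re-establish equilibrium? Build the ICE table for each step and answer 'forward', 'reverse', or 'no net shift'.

Q₀ = 1.3831e+07 vs Keq = 76.21 ⇒ Q>K, reverse
Step 1:
                   M          G
  Initial    0.01327      5.685
  Change      0.6965    -0.4644
  Equil       0.7098      5.221
  solve Keq expr → x = -0.2322; check Q = 76.21
Then add 1.697 M of G.
Step 2:
                   M          G
  Initial     0.7098      6.918
  Change      0.1388   -0.09256
  Equil       0.8487      6.825
  solve Keq expr → x = -0.04628; check Q = 76.21

Direction: reverse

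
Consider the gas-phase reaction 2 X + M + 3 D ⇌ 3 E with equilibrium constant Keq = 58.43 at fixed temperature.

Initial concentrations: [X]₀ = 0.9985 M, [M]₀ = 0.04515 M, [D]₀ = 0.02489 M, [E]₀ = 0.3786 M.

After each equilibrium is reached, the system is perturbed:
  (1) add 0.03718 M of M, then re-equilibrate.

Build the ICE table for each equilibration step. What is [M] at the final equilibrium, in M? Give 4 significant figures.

Q₀ = 7.8183e+04 vs Keq = 58.43 ⇒ Q>K, reverse
Step 1:
                  X         M         D         E
  I          0.9985   0.04515   0.02489    0.3786
  C         0.07969   0.03984    0.1195   -0.1195
  E           1.078   0.08499    0.1444    0.2591
  solve Keq expr → x = -0.03984; check Q = 58.43
Then add 0.03718 M of M.
Step 2:
                  X         M         D         E
  I           1.078    0.1222    0.1444    0.2591
  C       -0.006558 -0.003279 -0.009838  0.009838
  E           1.072    0.1189    0.1346    0.2689
  solve Keq expr → x = 0.003279; check Q = 58.43

[M]_eq = 0.1189 M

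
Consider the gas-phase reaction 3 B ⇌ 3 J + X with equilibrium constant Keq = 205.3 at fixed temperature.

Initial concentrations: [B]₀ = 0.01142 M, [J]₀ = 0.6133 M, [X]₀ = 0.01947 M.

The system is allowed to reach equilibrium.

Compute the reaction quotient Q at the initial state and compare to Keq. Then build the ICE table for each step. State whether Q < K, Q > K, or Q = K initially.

Q₀ = 3016; Q > K (proceeds reverse)

Q₀ = 3016 vs Keq = 205.3 ⇒ Q>K, reverse
Step 1:
                  B         J         X
  I         0.01142    0.6133   0.01947
  C         0.01361  -0.01361 -0.004538
  E         0.02503    0.5997   0.01493
  solve Keq expr → x = -0.004538; check Q = 205.3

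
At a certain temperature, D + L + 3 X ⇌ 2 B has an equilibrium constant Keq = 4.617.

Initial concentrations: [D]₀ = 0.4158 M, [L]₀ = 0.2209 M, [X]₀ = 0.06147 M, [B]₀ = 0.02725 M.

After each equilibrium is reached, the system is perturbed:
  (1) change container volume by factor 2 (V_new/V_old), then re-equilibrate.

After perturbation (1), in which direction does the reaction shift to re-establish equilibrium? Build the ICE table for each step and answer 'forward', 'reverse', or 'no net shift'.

Q₀ = 34.81 vs Keq = 4.617 ⇒ Q>K, reverse
Step 1:
                    D           L           X           B
  Initial      0.4158      0.2209     0.06147     0.02725
  Change     0.006124    0.006124     0.01837    -0.01225
  Equil        0.4219       0.227     0.07984       0.015
  solve Keq expr → x = -0.006124; check Q = 4.617
Then change container volume by factor 2 (V_new/V_old).
Step 2:
                    D           L           X           B
  Initial       0.211      0.1135     0.03992    0.007501
  Change     0.002079    0.002079    0.006236   -0.004158
  Equil         0.213      0.1156     0.04616    0.003344
  solve Keq expr → x = -0.002079; check Q = 4.617

Direction: reverse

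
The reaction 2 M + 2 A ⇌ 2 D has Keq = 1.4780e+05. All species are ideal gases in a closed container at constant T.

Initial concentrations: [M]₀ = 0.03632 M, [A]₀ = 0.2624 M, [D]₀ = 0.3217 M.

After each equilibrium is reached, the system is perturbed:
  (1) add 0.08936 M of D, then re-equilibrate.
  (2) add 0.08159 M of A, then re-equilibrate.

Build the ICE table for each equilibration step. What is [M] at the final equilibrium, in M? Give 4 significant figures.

[M]_eq = 0.003706 M

Q₀ = 1139 vs Keq = 1.4780e+05 ⇒ Q<K, forward
Step 1:
                   M          A          D
  Initial    0.03632     0.2624     0.3217
  Change    -0.03232   -0.03232    0.03232
  Equil     0.004002     0.2301      0.354
  solve Keq expr → x = 0.01616; check Q = 1.4780e+05
Then add 0.08936 M of D.
Step 2:
                   M          A          D
  Initial   0.004002     0.2301     0.4434
  Change  9.7801e-04 9.7801e-04 -9.7801e-04
  Equil      0.00498     0.2311     0.4424
  solve Keq expr → x = -4.8900e-04; check Q = 1.4780e+05
Then add 0.08159 M of A.
Step 3:
                   M          A          D
  Initial    0.00498     0.3127     0.4424
  Change   -0.001274  -0.001274   0.001274
  Equil     0.003706     0.3114     0.4437
  solve Keq expr → x = 6.3698e-04; check Q = 1.4780e+05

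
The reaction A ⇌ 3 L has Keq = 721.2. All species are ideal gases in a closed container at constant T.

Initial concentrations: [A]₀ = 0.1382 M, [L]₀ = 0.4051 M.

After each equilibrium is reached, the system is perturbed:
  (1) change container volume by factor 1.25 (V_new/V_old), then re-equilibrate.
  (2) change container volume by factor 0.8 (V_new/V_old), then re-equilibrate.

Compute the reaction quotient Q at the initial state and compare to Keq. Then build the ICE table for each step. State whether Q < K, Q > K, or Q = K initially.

Q₀ = 0.481; Q < K (proceeds forward)

Q₀ = 0.481 vs Keq = 721.2 ⇒ Q<K, forward
Step 1:
                   A          L
  Initial     0.1382     0.4051
  Change     -0.1374     0.4123
  Equil   7.5734e-04     0.8174
  solve Keq expr → x = 0.1374; check Q = 721.2
Then change container volume by factor 1.25 (V_new/V_old).
Step 2:
                   A          L
  Initial 6.0587e-04     0.6539
  Change  -2.1696e-04 6.5087e-04
  Equil   3.8892e-04     0.6546
  solve Keq expr → x = 2.1696e-04; check Q = 721.2
Then change container volume by factor 0.8 (V_new/V_old).
Step 3:
                   A          L
  Initial 4.8615e-04     0.8182
  Change  2.7119e-04 -8.1358e-04
  Equil   7.5734e-04     0.8174
  solve Keq expr → x = -2.7119e-04; check Q = 721.2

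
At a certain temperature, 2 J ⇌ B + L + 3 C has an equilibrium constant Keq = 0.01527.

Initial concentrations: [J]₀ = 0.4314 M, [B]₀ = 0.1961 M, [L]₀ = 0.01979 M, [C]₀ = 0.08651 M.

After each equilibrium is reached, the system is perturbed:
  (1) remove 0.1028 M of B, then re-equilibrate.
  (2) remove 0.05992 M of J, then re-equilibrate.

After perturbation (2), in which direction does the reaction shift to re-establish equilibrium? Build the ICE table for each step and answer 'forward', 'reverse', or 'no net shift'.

Direction: reverse

Q₀ = 1.3501e-05 vs Keq = 0.01527 ⇒ Q<K, forward
Step 1:
                   J          B          L          C
  init        0.4314     0.1961    0.01979    0.08651
  Δ          -0.1657    0.08287    0.08287     0.2486
  eq          0.2657      0.279     0.1027     0.3351
  solve Keq expr → x = 0.08287; check Q = 0.01527
Then remove 0.1028 M of B.
Step 2:
                   J          B          L          C
  init        0.2657     0.1762     0.1027     0.3351
  Δ          -0.0163   0.008152   0.008152    0.02446
  eq          0.2494     0.1843     0.1108     0.3596
  solve Keq expr → x = 0.008152; check Q = 0.01527
Then remove 0.05992 M of J.
Step 3:
                   J          B          L          C
  init        0.1894     0.1843     0.1108     0.3596
  Δ          0.01797  -0.008986  -0.008986   -0.02696
  eq          0.2074     0.1753     0.1018     0.3326
  solve Keq expr → x = -0.008986; check Q = 0.01527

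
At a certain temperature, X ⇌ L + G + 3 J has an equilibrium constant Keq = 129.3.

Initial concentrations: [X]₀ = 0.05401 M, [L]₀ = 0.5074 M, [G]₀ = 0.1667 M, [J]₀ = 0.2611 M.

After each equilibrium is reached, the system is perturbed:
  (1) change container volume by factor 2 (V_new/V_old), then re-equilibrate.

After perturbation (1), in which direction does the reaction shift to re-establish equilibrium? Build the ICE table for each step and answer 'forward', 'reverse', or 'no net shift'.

Direction: forward

Q₀ = 0.02788 vs Keq = 129.3 ⇒ Q<K, forward
Step 1:
                   X          L          G          J
  init       0.05401     0.5074     0.1667     0.2611
  Δ         -0.05394    0.05394    0.05394     0.1618
  eq      7.2453e-05     0.5613     0.2206     0.4229
  solve Keq expr → x = 0.05394; check Q = 129.3
Then change container volume by factor 2 (V_new/V_old).
Step 2:
                   X          L          G          J
  init    3.6227e-05     0.2807     0.1103     0.2115
  Δ       -3.3958e-05 3.3958e-05 3.3958e-05 1.0187e-04
  eq      2.2684e-06     0.2807     0.1104     0.2116
  solve Keq expr → x = 3.3958e-05; check Q = 129.3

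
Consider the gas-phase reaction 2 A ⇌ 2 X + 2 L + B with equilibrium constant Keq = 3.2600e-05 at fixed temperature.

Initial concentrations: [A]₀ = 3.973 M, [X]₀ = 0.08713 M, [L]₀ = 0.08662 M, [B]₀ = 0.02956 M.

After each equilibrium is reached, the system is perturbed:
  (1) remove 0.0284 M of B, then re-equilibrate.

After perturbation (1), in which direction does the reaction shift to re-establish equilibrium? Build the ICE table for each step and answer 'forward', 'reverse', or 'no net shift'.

Direction: forward

Q₀ = 1.0667e-07 vs Keq = 3.2600e-05 ⇒ Q<K, forward
Step 1:
                  A         X         L         B
  init        3.973   0.08713   0.08662   0.02956
  Δ         -0.1673    0.1673    0.1673   0.08363
  eq          3.806    0.2544    0.2539    0.1132
  solve Keq expr → x = 0.08363; check Q = 3.2600e-05
Then remove 0.0284 M of B.
Step 2:
                  A         X         L         B
  init        3.806    0.2544    0.2539   0.08479
  Δ        -0.01341   0.01341   0.01341  0.006706
  eq          3.792    0.2678    0.2673    0.0915
  solve Keq expr → x = 0.006706; check Q = 3.2600e-05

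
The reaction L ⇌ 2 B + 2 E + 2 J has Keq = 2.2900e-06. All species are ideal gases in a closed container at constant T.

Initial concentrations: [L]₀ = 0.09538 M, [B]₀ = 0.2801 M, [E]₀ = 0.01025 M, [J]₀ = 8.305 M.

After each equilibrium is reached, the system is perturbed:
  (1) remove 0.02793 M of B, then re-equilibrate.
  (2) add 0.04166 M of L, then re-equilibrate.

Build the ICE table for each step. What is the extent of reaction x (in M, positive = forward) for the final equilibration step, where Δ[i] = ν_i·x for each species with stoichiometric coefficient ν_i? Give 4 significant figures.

x = 2.2582e-05 M

Q₀ = 0.005961 vs Keq = 2.2900e-06 ⇒ Q>K, reverse
Step 1:
                    L           B           E           J
  I           0.09538      0.2801     0.01025       8.305
  C          0.005018    -0.01004    -0.01004    -0.01004
  E            0.1004      0.2701  2.1404e-04       8.295
  solve Keq expr → x = -0.005018; check Q = 2.2900e-06
Then remove 0.02793 M of B.
Step 2:
                    L           B           E           J
  I            0.1004      0.2421  2.1404e-04       8.295
  C       -1.2325e-05  2.4650e-05  2.4650e-05  2.4650e-05
  E            0.1004      0.2422  2.3869e-04       8.295
  solve Keq expr → x = 1.2325e-05; check Q = 2.2900e-06
Then add 0.04166 M of L.
Step 3:
                    L           B           E           J
  I             0.142      0.2422  2.3869e-04       8.295
  C       -2.2582e-05  4.5164e-05  4.5164e-05  4.5164e-05
  E             0.142      0.2422  2.8386e-04       8.295
  solve Keq expr → x = 2.2582e-05; check Q = 2.2900e-06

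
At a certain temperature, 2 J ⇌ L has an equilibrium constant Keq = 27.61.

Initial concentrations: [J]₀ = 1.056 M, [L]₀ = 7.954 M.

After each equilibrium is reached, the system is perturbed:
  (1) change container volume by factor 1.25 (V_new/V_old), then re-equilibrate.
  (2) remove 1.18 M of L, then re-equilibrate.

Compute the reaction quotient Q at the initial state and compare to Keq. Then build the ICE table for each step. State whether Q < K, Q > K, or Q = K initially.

Q₀ = 7.133 vs Keq = 27.61 ⇒ Q<K, forward
Step 1:
                   J          L
  I            1.056      7.954
  C          -0.5107     0.2554
  E           0.5453      8.209
  solve Keq expr → x = 0.2554; check Q = 27.61
Then change container volume by factor 1.25 (V_new/V_old).
Step 2:
                   J          L
  I           0.4362      6.567
  C          0.05055   -0.02528
  E           0.4868      6.542
  solve Keq expr → x = -0.02528; check Q = 27.61
Then remove 1.18 M of L.
Step 3:
                   J          L
  I           0.4868      5.362
  C         -0.04515    0.02258
  E           0.4416      5.385
  solve Keq expr → x = 0.02258; check Q = 27.61

Q₀ = 7.133; Q < K (proceeds forward)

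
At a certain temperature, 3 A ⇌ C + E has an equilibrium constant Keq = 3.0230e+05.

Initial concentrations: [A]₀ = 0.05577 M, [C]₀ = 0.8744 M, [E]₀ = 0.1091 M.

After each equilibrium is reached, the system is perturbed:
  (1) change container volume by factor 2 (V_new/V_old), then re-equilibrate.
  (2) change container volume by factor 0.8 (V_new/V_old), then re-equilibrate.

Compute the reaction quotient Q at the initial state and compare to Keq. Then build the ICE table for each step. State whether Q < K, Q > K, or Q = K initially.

Q₀ = 550 vs Keq = 3.0230e+05 ⇒ Q<K, forward
Step 1:
                    A           C           E
  init        0.05577      0.8744      0.1091
  Δ           -0.0486      0.0162      0.0162
  eq         0.007173      0.8906      0.1253
  solve Keq expr → x = 0.0162; check Q = 3.0230e+05
Then change container volume by factor 2 (V_new/V_old).
Step 2:
                    A           C           E
  init       0.003587      0.4453     0.06265
  Δ        9.2381e-04 -3.0794e-04 -3.0794e-04
  eq         0.004511       0.445     0.06234
  solve Keq expr → x = -3.0794e-04; check Q = 3.0230e+05
Then change container volume by factor 0.8 (V_new/V_old).
Step 3:
                    A           C           E
  init       0.005638      0.5562     0.07793
  Δ       -4.0075e-04  1.3358e-04  1.3358e-04
  eq         0.005237      0.5564     0.07806
  solve Keq expr → x = 1.3358e-04; check Q = 3.0230e+05

Q₀ = 550; Q < K (proceeds forward)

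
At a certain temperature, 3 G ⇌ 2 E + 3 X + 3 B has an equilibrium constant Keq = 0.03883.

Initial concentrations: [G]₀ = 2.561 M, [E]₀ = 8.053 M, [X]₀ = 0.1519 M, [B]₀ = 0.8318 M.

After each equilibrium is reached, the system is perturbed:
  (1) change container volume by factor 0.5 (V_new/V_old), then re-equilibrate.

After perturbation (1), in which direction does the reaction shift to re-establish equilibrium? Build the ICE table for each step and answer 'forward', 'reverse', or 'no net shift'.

Direction: reverse

Q₀ = 0.007788 vs Keq = 0.03883 ⇒ Q<K, forward
Step 1:
                    G           E           X           B
  init          2.561       8.053      0.1519      0.8318
  Δ          -0.07737     0.05158     0.07737     0.07737
  eq            2.484       8.105      0.2293      0.9092
  solve Keq expr → x = 0.02579; check Q = 0.03883
Then change container volume by factor 0.5 (V_new/V_old).
Step 2:
                    G           E           X           B
  init          4.967       16.21      0.4585       1.818
  Δ            0.2772     -0.1848     -0.2772     -0.2772
  eq            5.244       16.02      0.1813       1.541
  solve Keq expr → x = -0.09241; check Q = 0.03883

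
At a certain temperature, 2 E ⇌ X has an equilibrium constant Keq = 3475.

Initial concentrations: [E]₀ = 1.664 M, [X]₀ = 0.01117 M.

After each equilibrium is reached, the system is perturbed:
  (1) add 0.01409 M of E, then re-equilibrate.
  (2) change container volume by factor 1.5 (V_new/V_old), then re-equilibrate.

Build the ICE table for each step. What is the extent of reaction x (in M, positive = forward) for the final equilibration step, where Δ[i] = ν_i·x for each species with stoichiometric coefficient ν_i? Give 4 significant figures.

Q₀ = 0.004034 vs Keq = 3475 ⇒ Q<K, forward
Step 1:
                    E           X
  Initial       1.664     0.01117
  Change       -1.648      0.8242
  Equil       0.01551      0.8354
  solve Keq expr → x = 0.8242; check Q = 3475
Then add 0.01409 M of E.
Step 2:
                    E           X
  Initial      0.0296      0.8354
  Change     -0.01403    0.007013
  Equil       0.01557      0.8424
  solve Keq expr → x = 0.007013; check Q = 3475
Then change container volume by factor 1.5 (V_new/V_old).
Step 3:
                    E           X
  Initial     0.01038      0.5616
  Change      0.00232    -0.00116
  Equil        0.0127      0.5605
  solve Keq expr → x = -0.00116; check Q = 3475

x = -0.00116 M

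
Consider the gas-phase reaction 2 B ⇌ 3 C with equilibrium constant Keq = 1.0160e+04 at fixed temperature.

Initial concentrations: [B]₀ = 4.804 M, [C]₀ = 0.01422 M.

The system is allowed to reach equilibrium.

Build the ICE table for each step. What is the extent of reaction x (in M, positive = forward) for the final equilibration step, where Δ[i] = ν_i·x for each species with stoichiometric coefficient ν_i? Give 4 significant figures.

Q₀ = 1.2459e-07 vs Keq = 1.0160e+04 ⇒ Q<K, forward
Step 1:
                  B         C
  Initial     4.804   0.01422
  Change     -4.622     6.933
  Equil      0.1817     6.948
  solve Keq expr → x = 2.311; check Q = 1.0160e+04

x = 2.311 M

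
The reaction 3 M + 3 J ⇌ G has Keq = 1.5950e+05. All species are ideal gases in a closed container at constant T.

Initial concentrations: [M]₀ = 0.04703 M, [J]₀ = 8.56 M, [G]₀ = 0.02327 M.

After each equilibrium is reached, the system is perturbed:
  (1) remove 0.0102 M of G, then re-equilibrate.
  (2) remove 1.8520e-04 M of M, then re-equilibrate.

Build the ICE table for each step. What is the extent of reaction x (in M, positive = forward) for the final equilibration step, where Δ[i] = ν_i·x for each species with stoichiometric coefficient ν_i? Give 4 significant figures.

x = -6.1570e-05 M

Q₀ = 0.3567 vs Keq = 1.5950e+05 ⇒ Q<K, forward
Step 1:
                    M           J           G
  I           0.04703        8.56     0.02327
  C           -0.0463     -0.0463     0.01543
  E        7.3261e-04       8.514      0.0387
  solve Keq expr → x = 0.01543; check Q = 1.5950e+05
Then remove 0.0102 M of G.
Step 2:
                    M           J           G
  I        7.3261e-04       8.514      0.0285
  C       -7.0834e-05 -7.0834e-05  2.3611e-05
  E        6.6178e-04       8.514     0.02853
  solve Keq expr → x = 2.3611e-05; check Q = 1.5950e+05
Then remove 1.8520e-04 M of M.
Step 3:
                    M           J           G
  I        4.7658e-04       8.514     0.02853
  C        1.8471e-04  1.8471e-04 -6.1570e-05
  E        6.6129e-04       8.514     0.02846
  solve Keq expr → x = -6.1570e-05; check Q = 1.5950e+05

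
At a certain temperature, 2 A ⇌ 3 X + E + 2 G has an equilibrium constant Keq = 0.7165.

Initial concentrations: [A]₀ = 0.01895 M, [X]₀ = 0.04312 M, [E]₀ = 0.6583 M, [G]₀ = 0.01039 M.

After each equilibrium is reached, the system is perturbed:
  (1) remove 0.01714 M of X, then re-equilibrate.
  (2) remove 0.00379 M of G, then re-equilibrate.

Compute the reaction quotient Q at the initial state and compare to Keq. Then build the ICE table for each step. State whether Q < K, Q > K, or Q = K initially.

Q₀ = 1.5866e-05 vs Keq = 0.7165 ⇒ Q<K, forward
Step 1:
                  A         X         E         G
  I         0.01895   0.04312    0.6583   0.01039
  C        -0.01843   0.02764  0.009213   0.01843
  E       5.2353e-04   0.07076    0.6675   0.02882
  solve Keq expr → x = 0.009213; check Q = 0.7165
Then remove 0.01714 M of X.
Step 2:
                  A         X         E         G
  I       5.2353e-04   0.05362    0.6675   0.02882
  C       -1.7355e-04 2.6033e-04 8.6776e-05 1.7355e-04
  E       3.4998e-04   0.05388    0.6676   0.02899
  solve Keq expr → x = 8.6776e-05; check Q = 0.7165
Then remove 0.00379 M of G.
Step 3:
                  A         X         E         G
  I       3.4998e-04   0.05388    0.6676    0.0252
  C       -4.4642e-05 6.6963e-05 2.2321e-05 4.4642e-05
  E       3.0534e-04   0.05395    0.6676   0.02524
  solve Keq expr → x = 2.2321e-05; check Q = 0.7165

Q₀ = 1.5866e-05; Q < K (proceeds forward)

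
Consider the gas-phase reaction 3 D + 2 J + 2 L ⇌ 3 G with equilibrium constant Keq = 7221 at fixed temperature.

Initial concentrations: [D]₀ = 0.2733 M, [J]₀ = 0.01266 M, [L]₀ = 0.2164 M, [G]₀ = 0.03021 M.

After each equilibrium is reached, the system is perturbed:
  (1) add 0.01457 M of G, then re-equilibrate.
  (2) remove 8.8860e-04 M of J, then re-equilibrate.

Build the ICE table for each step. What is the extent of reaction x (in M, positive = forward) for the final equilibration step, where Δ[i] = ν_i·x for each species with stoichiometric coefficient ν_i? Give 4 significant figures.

Q₀ = 179.9 vs Keq = 7221 ⇒ Q<K, forward
Step 1:
                  D         J         L         G
  init       0.2733   0.01266    0.2164   0.03021
  Δ        -0.01319 -0.008796 -0.008796   0.01319
  eq         0.2601  0.003864    0.2076    0.0434
  solve Keq expr → x = 0.004398; check Q = 7221
Then add 0.01457 M of G.
Step 2:
                  D         J         L         G
  init       0.2601  0.003864    0.2076   0.05797
  Δ        0.002418  0.001612  0.001612 -0.002418
  eq         0.2625  0.005476    0.2092   0.05556
  solve Keq expr → x = -8.0594e-04; check Q = 7221
Then remove 8.8860e-04 M of J.
Step 3:
                  D         J         L         G
  init       0.2625  0.004587    0.2092   0.05556
  Δ        0.001032 6.8811e-04 6.8811e-04 -0.001032
  eq         0.2636  0.005275    0.2099   0.05452
  solve Keq expr → x = -3.4406e-04; check Q = 7221

x = -3.4406e-04 M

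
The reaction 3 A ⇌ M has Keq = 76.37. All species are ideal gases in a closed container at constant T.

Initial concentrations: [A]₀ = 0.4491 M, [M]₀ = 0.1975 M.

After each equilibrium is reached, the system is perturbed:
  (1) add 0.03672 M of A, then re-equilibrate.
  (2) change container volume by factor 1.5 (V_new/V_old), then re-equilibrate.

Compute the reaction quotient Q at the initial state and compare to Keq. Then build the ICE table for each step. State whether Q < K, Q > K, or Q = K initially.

Q₀ = 2.18; Q < K (proceeds forward)

Q₀ = 2.18 vs Keq = 76.37 ⇒ Q<K, forward
Step 1:
                   A          M
  Initial     0.4491     0.1975
  Change     -0.2922     0.0974
  Equil       0.1569     0.2949
  solve Keq expr → x = 0.0974; check Q = 76.37
Then add 0.03672 M of A.
Step 2:
                   A          M
  Initial     0.1936     0.2949
  Change     -0.0347    0.01157
  Equil       0.1589     0.3065
  solve Keq expr → x = 0.01157; check Q = 76.37
Then change container volume by factor 1.5 (V_new/V_old).
Step 3:
                   A          M
  Initial     0.1059     0.2043
  Change     0.03054   -0.01018
  Equil       0.1365     0.1941
  solve Keq expr → x = -0.01018; check Q = 76.37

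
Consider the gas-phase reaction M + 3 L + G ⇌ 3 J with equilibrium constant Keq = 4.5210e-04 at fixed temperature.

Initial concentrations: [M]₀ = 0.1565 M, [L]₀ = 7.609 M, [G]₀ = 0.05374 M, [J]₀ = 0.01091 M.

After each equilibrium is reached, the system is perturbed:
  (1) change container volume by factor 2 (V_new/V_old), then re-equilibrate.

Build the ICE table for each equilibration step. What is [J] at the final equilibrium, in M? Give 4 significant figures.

[J]_eq = 0.03139 M

Q₀ = 3.5049e-07 vs Keq = 4.5210e-04 ⇒ Q<K, forward
Step 1:
                  M         L         G         J
  Initial    0.1565     7.609   0.05374   0.01091
  Change   -0.02596  -0.07789  -0.02596   0.07789
  Equil      0.1305     7.531   0.02778    0.0888
  solve Keq expr → x = 0.02596; check Q = 4.5210e-04
Then change container volume by factor 2 (V_new/V_old).
Step 2:
                  M         L         G         J
  Initial   0.06527     3.766   0.01389    0.0444
  Change   0.004336   0.01301  0.004336  -0.01301
  Equil      0.0696     3.779   0.01822   0.03139
  solve Keq expr → x = -0.004336; check Q = 4.5210e-04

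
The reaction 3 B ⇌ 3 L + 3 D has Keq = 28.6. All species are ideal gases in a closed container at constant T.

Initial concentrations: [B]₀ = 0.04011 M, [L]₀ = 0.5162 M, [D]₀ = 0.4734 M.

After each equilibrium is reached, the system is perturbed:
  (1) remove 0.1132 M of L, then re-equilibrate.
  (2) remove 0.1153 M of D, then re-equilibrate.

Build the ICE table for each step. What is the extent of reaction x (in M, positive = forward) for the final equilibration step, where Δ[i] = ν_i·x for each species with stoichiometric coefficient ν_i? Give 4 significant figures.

x = 0.003904 M

Q₀ = 226.1 vs Keq = 28.6 ⇒ Q>K, reverse
Step 1:
                    B           L           D
  I           0.04011      0.5162      0.4734
  C           0.03029    -0.03029    -0.03029
  E            0.0704      0.4859      0.4431
  solve Keq expr → x = -0.0101; check Q = 28.6
Then remove 0.1132 M of L.
Step 2:
                    B           L           D
  I            0.0704      0.3727      0.4431
  C           -0.0129      0.0129      0.0129
  E            0.0575      0.3856       0.456
  solve Keq expr → x = 0.004302; check Q = 28.6
Then remove 0.1153 M of D.
Step 3:
                    B           L           D
  I            0.0575      0.3856      0.3407
  C          -0.01171     0.01171     0.01171
  E           0.04579      0.3973      0.3524
  solve Keq expr → x = 0.003904; check Q = 28.6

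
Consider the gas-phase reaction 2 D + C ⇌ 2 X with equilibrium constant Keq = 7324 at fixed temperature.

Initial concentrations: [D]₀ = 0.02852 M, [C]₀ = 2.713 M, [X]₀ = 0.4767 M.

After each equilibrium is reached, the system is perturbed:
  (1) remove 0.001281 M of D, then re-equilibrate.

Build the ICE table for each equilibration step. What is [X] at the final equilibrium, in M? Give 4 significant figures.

Q₀ = 103 vs Keq = 7324 ⇒ Q<K, forward
Step 1:
                    D           C           X
  init        0.02852       2.713      0.4767
  Δ          -0.02495    -0.01248     0.02495
  eq         0.003567       2.701      0.5017
  solve Keq expr → x = 0.01248; check Q = 7324
Then remove 0.001281 M of D.
Step 2:
                    D           C           X
  init       0.002286       2.701      0.5017
  Δ          0.001272  6.3577e-04   -0.001272
  eq         0.003558       2.701      0.5004
  solve Keq expr → x = -6.3577e-04; check Q = 7324

[X]_eq = 0.5004 M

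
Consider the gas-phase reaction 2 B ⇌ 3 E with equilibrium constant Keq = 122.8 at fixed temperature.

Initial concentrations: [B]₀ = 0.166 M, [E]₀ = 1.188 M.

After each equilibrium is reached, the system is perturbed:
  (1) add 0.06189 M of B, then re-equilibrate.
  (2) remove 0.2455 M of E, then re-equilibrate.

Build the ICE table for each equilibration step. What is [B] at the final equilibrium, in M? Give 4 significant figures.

Q₀ = 60.85 vs Keq = 122.8 ⇒ Q<K, forward
Step 1:
                    B           E
  Initial       0.166       1.188
  Change     -0.04015     0.06023
  Equil        0.1258       1.248
  solve Keq expr → x = 0.02008; check Q = 122.8
Then add 0.06189 M of B.
Step 2:
                    B           E
  Initial      0.1877       1.248
  Change     -0.05031     0.07546
  Equil        0.1374       1.324
  solve Keq expr → x = 0.02515; check Q = 122.8
Then remove 0.2455 M of E.
Step 3:
                    B           E
  Initial      0.1374       1.078
  Change     -0.03001     0.04501
  Equil        0.1074       1.123
  solve Keq expr → x = 0.015; check Q = 122.8

[B]_eq = 0.1074 M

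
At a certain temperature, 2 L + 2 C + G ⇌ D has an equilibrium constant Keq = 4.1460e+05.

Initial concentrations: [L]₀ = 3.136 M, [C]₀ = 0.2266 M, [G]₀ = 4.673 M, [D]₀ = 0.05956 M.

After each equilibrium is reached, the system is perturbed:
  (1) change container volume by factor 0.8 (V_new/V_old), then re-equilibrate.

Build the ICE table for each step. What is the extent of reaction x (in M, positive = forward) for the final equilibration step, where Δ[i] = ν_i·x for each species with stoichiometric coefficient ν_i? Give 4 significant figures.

x = 2.3378e-05 M

Q₀ = 0.02524 vs Keq = 4.1460e+05 ⇒ Q<K, forward
Step 1:
                  L         C         G         D
  I           3.136    0.2266     4.673   0.05956
  C         -0.2265   -0.2265   -0.1132    0.1132
  E            2.91 1.0391e-04      4.56    0.1728
  solve Keq expr → x = 0.1132; check Q = 4.1460e+05
Then change container volume by factor 0.8 (V_new/V_old).
Step 2:
                  L         C         G         D
  I           3.637 1.2989e-04       5.7     0.216
  C       -4.6756e-05 -4.6756e-05 -2.3378e-05 2.3378e-05
  E           3.637 8.3138e-05       5.7     0.216
  solve Keq expr → x = 2.3378e-05; check Q = 4.1460e+05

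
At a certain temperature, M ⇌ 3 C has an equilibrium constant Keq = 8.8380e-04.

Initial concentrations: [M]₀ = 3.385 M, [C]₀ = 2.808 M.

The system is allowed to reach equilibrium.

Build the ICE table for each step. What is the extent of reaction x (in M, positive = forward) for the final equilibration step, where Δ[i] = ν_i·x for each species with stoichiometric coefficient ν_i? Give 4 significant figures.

Q₀ = 6.541 vs Keq = 8.8380e-04 ⇒ Q>K, reverse
Step 1:
                   M          C
  init         3.385      2.808
  Δ           0.8841     -2.652
  eq           4.269     0.1557
  solve Keq expr → x = -0.8841; check Q = 8.8380e-04

x = -0.8841 M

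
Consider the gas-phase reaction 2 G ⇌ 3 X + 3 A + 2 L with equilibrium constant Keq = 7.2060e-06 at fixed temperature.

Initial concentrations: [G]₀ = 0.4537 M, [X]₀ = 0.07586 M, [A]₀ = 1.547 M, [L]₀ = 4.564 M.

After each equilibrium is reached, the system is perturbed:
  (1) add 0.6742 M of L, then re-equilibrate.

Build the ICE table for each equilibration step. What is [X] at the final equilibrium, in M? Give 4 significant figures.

Q₀ = 0.1636 vs Keq = 7.2060e-06 ⇒ Q>K, reverse
Step 1:
                   G          X          A          L
  Initial     0.4537    0.07586      1.547      4.564
  Change     0.04855   -0.07283   -0.07283   -0.04855
  Equil       0.5023    0.00303      1.474      4.515
  solve Keq expr → x = -0.02428; check Q = 7.2060e-06
Then add 0.6742 M of L.
Step 2:
                   G          X          A          L
  Initial     0.5023    0.00303      1.474       5.19
  Change  1.7819e-04 -2.6728e-04 -2.6728e-04 -1.7819e-04
  Equil       0.5024   0.002763      1.474      5.189
  solve Keq expr → x = -8.9093e-05; check Q = 7.2060e-06

[X]_eq = 0.002763 M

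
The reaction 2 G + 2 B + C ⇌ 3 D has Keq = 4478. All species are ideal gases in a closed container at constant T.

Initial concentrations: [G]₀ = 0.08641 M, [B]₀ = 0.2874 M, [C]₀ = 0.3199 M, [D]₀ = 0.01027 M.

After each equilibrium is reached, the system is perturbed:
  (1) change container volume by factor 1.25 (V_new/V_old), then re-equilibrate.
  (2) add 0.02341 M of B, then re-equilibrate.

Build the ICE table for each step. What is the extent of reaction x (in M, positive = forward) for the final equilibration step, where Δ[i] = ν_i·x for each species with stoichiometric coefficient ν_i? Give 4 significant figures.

x = 3.3037e-04 M

Q₀ = 0.00549 vs Keq = 4478 ⇒ Q<K, forward
Step 1:
                   G          B          C          D
  init       0.08641     0.2874     0.3199    0.01027
  Δ         -0.08001   -0.08001      -0.04       0.12
  eq        0.006404     0.2074     0.2799     0.1303
  solve Keq expr → x = 0.04; check Q = 4478
Then change container volume by factor 1.25 (V_new/V_old).
Step 2:
                   G          B          C          D
  init      0.005123     0.1659     0.2239     0.1042
  Δ         0.001084   0.001084 5.4177e-04  -0.001625
  eq        0.006207      0.167     0.2245     0.1026
  solve Keq expr → x = -5.4177e-04; check Q = 4478
Then add 0.02341 M of B.
Step 3:
                   G          B          C          D
  init      0.006207     0.1904     0.2245     0.1026
  Δ       -6.6074e-04 -6.6074e-04 -3.3037e-04 9.9110e-04
  eq        0.005546     0.1897     0.2241     0.1036
  solve Keq expr → x = 3.3037e-04; check Q = 4478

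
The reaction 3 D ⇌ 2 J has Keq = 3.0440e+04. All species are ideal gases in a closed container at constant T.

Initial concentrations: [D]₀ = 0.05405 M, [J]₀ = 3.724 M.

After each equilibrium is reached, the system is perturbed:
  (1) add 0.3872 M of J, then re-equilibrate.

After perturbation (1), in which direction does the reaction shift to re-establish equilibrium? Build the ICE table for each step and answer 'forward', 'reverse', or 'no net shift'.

Direction: reverse

Q₀ = 8.7828e+04 vs Keq = 3.0440e+04 ⇒ Q>K, reverse
Step 1:
                   D          J
  I          0.05405      3.724
  C          0.02269   -0.01513
  E          0.07674      3.709
  solve Keq expr → x = -0.007563; check Q = 3.0440e+04
Then add 0.3872 M of J.
Step 2:
                   D          J
  I          0.07674      4.096
  C         0.005206   -0.00347
  E          0.08194      4.093
  solve Keq expr → x = -0.001735; check Q = 3.0440e+04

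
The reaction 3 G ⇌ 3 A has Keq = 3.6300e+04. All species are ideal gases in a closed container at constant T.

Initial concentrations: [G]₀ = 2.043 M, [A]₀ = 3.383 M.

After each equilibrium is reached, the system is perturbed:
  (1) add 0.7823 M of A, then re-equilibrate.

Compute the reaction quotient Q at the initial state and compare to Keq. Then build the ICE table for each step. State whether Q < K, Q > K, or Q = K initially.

Q₀ = 4.54 vs Keq = 3.6300e+04 ⇒ Q<K, forward
Step 1:
                    G           A
  I             2.043       3.383
  C            -1.884       1.884
  E            0.1591       5.267
  solve Keq expr → x = 0.628; check Q = 3.6300e+04
Then add 0.7823 M of A.
Step 2:
                    G           A
  I            0.1591       6.049
  C           0.02293    -0.02293
  E             0.182       6.026
  solve Keq expr → x = -0.007645; check Q = 3.6300e+04

Q₀ = 4.54; Q < K (proceeds forward)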